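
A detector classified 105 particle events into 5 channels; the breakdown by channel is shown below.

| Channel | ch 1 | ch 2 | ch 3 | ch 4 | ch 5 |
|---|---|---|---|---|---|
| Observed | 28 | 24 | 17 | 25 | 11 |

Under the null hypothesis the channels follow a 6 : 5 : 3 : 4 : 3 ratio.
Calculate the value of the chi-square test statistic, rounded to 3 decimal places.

Ratio total = 21. Expected counts: 105×6/21 = 30, 105×5/21 = 25, 105×3/21 = 15, 105×4/21 = 20, 105×3/21 = 15.
ch 1: (28 − 30)²/30 = 4/30 = 0.1333
ch 2: (24 − 25)²/25 = 1/25 = 0.0400
ch 3: (17 − 15)²/15 = 4/15 = 0.2667
ch 4: (25 − 20)²/20 = 25/20 = 1.2500
ch 5: (11 − 15)²/15 = 16/15 = 1.0667
Sum = 2.757

2.757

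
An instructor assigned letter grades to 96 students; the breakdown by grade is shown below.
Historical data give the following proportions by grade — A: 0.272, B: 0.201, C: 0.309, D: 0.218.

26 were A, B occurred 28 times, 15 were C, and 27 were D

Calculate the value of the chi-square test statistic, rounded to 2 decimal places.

Expected counts E_i = n·p_i: 96×0.272 = 26.112, 96×0.201 = 19.296, 96×0.309 = 29.664, 96×0.218 = 20.928.
χ² = (26−26.112)²/26.112 + (28−19.296)²/19.296 + (15−29.664)²/29.664 + (27−20.928)²/20.928
   = 0.000 + 3.926 + 7.249 + 1.762
Sum = 12.94

12.94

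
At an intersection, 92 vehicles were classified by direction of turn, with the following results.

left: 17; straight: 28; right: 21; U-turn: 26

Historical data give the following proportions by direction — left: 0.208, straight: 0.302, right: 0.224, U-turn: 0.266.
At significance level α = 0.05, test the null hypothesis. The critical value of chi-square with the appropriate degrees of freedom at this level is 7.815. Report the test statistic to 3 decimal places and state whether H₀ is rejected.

0.343; do not reject

Expected counts E_i = n·p_i: 92×0.208 = 19.136, 92×0.302 = 27.784, 92×0.224 = 20.608, 92×0.266 = 24.472.
χ² = (17−19.136)²/19.136 + (28−27.784)²/27.784 + (21−20.608)²/20.608 + (26−24.472)²/24.472
   = 0.2384 + 0.0017 + 0.0075 + 0.0954
Sum = 0.343
df = 3. Since 0.343 < 7.815, we do not reject H₀.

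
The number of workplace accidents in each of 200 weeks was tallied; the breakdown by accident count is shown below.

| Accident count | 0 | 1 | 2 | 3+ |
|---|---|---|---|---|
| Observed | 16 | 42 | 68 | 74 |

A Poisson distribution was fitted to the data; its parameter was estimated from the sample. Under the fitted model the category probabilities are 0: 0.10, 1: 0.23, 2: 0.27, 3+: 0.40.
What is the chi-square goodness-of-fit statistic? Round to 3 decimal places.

Expected counts E_i = n·p_i: 200×0.10 = 20, 200×0.23 = 46, 200×0.27 = 54, 200×0.40 = 80.
cat         O        E   (O−E)²/E
0          16       20     0.8000
1          42       46     0.3478
2          68       54     3.6296
3+         74       80     0.4500
Sum = 5.227

5.227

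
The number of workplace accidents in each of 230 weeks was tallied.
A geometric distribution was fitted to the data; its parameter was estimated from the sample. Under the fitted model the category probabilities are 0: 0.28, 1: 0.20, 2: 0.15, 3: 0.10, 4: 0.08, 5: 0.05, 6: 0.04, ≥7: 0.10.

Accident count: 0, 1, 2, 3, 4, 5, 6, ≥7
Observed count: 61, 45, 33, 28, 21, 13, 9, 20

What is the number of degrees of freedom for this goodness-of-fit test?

6

There are k = 8 categories and 1 parameter estimated from the data, so df = 8 − 1 − 1 = 6.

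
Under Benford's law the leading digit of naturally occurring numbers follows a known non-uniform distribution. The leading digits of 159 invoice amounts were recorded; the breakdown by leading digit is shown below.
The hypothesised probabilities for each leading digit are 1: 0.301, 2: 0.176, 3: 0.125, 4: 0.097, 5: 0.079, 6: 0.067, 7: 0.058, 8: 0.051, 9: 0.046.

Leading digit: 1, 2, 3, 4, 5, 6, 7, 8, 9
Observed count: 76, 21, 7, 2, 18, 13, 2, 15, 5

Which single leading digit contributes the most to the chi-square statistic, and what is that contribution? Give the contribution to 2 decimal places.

1, 16.55

Expected counts E_i = n·p_i: 159×0.301 = 47.859, 159×0.176 = 27.984, 159×0.125 = 19.875, 159×0.097 = 15.423, 159×0.079 = 12.561, 159×0.067 = 10.653, 159×0.058 = 9.222, 159×0.051 = 8.109, 159×0.046 = 7.314.
cat         O        E   (O−E)²/E
1          76   47.859     16.547
2          21   27.984      1.743
3           7   19.875      8.340
4           2   15.423     11.682
5          18   12.561      2.355
6          13   10.653      0.517
7           2    9.222      5.656
8          15    8.109      5.856
9           5    7.314      0.732
The largest term is for 1: 16.55.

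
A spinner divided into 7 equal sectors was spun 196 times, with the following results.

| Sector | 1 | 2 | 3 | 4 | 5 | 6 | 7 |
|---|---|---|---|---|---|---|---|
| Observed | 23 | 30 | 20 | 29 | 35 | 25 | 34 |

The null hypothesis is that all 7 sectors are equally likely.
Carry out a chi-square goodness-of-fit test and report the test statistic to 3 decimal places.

Expected count for each of the 7 categories: 196/7 = 28.
χ² = (23−28)²/28 + (30−28)²/28 + (20−28)²/28 + (29−28)²/28 + (35−28)²/28 + (25−28)²/28 + (34−28)²/28
   = 0.8929 + 0.1429 + 2.2857 + 0.0357 + 1.7500 + 0.3214 + 1.2857
Sum = 6.714

6.714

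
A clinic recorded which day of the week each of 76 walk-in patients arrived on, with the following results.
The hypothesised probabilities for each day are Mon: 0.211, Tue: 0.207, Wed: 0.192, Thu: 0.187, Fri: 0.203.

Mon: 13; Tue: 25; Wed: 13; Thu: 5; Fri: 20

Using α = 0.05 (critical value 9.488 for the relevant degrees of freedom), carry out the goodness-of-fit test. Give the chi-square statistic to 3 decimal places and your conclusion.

13.534; reject

Expected counts E_i = n·p_i: 76×0.211 = 16.036, 76×0.207 = 15.732, 76×0.192 = 14.592, 76×0.187 = 14.212, 76×0.203 = 15.428.
Mon: (13 − 16.036)²/16.036 = 9.217296/16.036 = 0.5748
Tue: (25 − 15.732)²/15.732 = 85.895824/15.732 = 5.4599
Wed: (13 − 14.592)²/14.592 = 2.534464/14.592 = 0.1737
Thu: (5 − 14.212)²/14.212 = 84.860944/14.212 = 5.9711
Fri: (20 − 15.428)²/15.428 = 20.903184/15.428 = 1.3549
Sum = 13.534
df = 4. Since 13.534 > 9.488, we reject H₀.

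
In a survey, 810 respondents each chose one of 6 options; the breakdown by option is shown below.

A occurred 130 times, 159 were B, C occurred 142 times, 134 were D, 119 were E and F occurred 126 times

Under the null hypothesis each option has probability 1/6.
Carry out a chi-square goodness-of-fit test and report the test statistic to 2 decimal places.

7.32

Under H₀ each category has probability 1/6, so each expected count is 810/6 = 135.
χ² = (130−135)²/135 + (159−135)²/135 + (142−135)²/135 + (134−135)²/135 + (119−135)²/135 + (126−135)²/135
   = 0.185 + 4.267 + 0.363 + 0.007 + 1.896 + 0.600
Sum = 7.32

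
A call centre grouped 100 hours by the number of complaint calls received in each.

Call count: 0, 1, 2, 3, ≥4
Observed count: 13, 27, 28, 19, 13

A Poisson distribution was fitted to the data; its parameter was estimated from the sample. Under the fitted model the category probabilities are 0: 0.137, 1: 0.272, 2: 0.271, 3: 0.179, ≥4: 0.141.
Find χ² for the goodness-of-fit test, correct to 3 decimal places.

0.221

Expected counts E_i = n·p_i: 100×0.137 = 13.7, 100×0.272 = 27.2, 100×0.271 = 27.1, 100×0.179 = 17.9, 100×0.141 = 14.1.
χ² = (13−13.7)²/13.7 + (27−27.2)²/27.2 + (28−27.1)²/27.1 + (19−17.9)²/17.9 + (13−14.1)²/14.1
   = 0.0358 + 0.0015 + 0.0299 + 0.0676 + 0.0858
Sum = 0.221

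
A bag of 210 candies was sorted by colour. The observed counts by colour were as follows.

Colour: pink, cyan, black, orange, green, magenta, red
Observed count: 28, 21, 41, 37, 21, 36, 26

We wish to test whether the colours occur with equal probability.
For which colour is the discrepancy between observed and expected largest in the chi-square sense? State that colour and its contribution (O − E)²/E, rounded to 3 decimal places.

Expected count for each of the 7 categories: 210/7 = 30.
χ² = (28−30)²/30 + (21−30)²/30 + (41−30)²/30 + (37−30)²/30 + (21−30)²/30 + (36−30)²/30 + (26−30)²/30
   = 0.1333 + 2.7000 + 4.0333 + 1.6333 + 2.7000 + 1.2000 + 0.5333
The largest term is for black: 4.033.

black, 4.033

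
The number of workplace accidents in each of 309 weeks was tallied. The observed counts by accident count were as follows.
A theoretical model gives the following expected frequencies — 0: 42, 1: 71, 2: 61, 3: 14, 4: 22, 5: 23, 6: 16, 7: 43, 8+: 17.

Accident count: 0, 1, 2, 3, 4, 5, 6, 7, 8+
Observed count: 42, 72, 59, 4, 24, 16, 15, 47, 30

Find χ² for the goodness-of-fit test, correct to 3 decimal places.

cat         O        E   (O−E)²/E
0          42       42     0.0000
1          72       71     0.0141
2          59       61     0.0656
3           4       14     7.1429
4          24       22     0.1818
5          16       23     2.1304
6          15       16     0.0625
7          47       43     0.3721
8+         30       17     9.9412
Sum = 19.911

19.911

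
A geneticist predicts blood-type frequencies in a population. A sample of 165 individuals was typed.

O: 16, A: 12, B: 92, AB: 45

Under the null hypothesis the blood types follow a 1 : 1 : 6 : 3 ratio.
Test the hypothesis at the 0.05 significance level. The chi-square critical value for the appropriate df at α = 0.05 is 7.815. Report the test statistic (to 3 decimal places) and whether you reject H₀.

0.711; do not reject

Ratio total = 11. Expected counts: 165×1/11 = 15, 165×1/11 = 15, 165×6/11 = 90, 165×3/11 = 45.
cat         O        E   (O−E)²/E
O          16       15     0.0667
A          12       15     0.6000
B          92       90     0.0444
AB         45       45     0.0000
Sum = 0.711
df = 3. Since 0.711 < 7.815, we do not reject H₀.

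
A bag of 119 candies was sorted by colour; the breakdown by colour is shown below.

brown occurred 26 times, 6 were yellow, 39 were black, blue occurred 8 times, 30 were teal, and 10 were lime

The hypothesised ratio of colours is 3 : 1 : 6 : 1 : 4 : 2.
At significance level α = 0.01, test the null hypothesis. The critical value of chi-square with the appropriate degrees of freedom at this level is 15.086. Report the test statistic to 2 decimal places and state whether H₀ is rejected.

2.98; do not reject

Ratio total = 17. Expected counts: 119×3/17 = 21, 119×1/17 = 7, 119×6/17 = 42, 119×1/17 = 7, 119×4/17 = 28, 119×2/17 = 14.
χ² = (26−21)²/21 + (6−7)²/7 + (39−42)²/42 + (8−7)²/7 + (30−28)²/28 + (10−14)²/14
   = 1.190 + 0.143 + 0.214 + 0.143 + 0.143 + 1.143
Sum = 2.98
df = 5. Since 2.98 < 15.086, we do not reject H₀.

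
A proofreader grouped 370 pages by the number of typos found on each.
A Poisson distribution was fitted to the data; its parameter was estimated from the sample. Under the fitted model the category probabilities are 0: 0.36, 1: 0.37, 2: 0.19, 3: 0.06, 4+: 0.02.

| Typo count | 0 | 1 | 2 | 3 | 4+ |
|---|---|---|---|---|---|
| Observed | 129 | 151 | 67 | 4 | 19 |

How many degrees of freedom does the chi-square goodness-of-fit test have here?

3

There are k = 5 categories and 1 parameter estimated from the data, so df = 5 − 1 − 1 = 3.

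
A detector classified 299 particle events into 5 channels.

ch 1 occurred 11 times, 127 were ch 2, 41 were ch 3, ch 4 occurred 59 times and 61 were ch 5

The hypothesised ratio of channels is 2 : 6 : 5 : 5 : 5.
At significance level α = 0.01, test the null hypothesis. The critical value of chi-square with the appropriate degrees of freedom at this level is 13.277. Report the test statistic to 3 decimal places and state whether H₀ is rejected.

49.097; reject

Ratio total = 23. Expected counts: 299×2/23 = 26, 299×6/23 = 78, 299×5/23 = 65, 299×5/23 = 65, 299×5/23 = 65.
cat         O        E   (O−E)²/E
ch 1       11       26     8.6538
ch 2      127       78    30.7821
ch 3       41       65     8.8615
ch 4       59       65     0.5538
ch 5       61       65     0.2462
Sum = 49.097
df = 4. Since 49.097 > 13.277, we reject H₀.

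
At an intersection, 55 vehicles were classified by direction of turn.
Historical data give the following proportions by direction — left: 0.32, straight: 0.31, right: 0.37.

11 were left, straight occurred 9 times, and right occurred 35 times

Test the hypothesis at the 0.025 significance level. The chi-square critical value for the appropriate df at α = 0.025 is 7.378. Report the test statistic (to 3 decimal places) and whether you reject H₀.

16.822; reject

Expected counts E_i = n·p_i: 55×0.32 = 17.6, 55×0.31 = 17.05, 55×0.37 = 20.35.
cat           O        E   (O−E)²/E
left         11     17.6     2.4750
straight      9    17.05     3.8007
right        35    20.35    10.5466
Sum = 16.822
df = 2. Since 16.822 > 7.378, we reject H₀.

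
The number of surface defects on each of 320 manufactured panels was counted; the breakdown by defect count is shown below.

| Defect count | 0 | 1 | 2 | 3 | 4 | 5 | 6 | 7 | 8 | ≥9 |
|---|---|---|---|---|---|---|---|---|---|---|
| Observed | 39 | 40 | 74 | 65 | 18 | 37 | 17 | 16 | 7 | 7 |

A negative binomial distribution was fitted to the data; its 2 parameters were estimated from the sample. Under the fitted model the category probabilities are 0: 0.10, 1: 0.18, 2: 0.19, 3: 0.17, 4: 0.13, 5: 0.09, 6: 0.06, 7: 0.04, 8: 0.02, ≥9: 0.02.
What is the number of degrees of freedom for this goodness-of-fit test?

There are k = 10 categories and 2 parameters estimated from the data, so df = 10 − 1 − 2 = 7.

7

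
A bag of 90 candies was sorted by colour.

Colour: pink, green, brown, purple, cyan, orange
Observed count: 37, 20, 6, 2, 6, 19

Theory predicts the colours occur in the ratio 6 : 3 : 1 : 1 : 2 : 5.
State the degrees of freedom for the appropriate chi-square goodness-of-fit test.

5

There are k = 6 categories and no parameters were estimated from the data, so df = 6 − 1 = 5.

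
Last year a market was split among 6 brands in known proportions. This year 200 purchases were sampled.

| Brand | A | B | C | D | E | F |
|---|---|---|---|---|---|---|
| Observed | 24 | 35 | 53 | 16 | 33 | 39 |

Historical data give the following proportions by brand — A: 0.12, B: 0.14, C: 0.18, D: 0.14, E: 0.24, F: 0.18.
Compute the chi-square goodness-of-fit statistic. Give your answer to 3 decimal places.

19.858

Expected counts E_i = n·p_i: 200×0.12 = 24, 200×0.14 = 28, 200×0.18 = 36, 200×0.14 = 28, 200×0.24 = 48, 200×0.18 = 36.
A: (24 − 24)²/24 = 0/24 = 0.0000
B: (35 − 28)²/28 = 49/28 = 1.7500
C: (53 − 36)²/36 = 289/36 = 8.0278
D: (16 − 28)²/28 = 144/28 = 5.1429
E: (33 − 48)²/48 = 225/48 = 4.6875
F: (39 − 36)²/36 = 9/36 = 0.2500
Sum = 19.858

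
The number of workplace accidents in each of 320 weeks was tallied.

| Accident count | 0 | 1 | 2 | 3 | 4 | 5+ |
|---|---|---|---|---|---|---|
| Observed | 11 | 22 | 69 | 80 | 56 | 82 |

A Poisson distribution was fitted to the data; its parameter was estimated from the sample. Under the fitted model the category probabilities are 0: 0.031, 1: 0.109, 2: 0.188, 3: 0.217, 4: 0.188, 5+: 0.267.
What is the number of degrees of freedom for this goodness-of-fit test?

4

There are k = 6 categories and 1 parameter estimated from the data, so df = 6 − 1 − 1 = 4.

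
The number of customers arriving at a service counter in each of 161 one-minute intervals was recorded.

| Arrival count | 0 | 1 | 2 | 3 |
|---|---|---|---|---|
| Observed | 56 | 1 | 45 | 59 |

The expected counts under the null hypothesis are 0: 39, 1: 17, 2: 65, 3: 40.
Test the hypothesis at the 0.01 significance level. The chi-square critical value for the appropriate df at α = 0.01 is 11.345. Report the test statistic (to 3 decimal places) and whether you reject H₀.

0: (56 − 39)²/39 = 289/39 = 7.4103
1: (1 − 17)²/17 = 256/17 = 15.0588
2: (45 − 65)²/65 = 400/65 = 6.1538
3: (59 − 40)²/40 = 361/40 = 9.0250
Sum = 37.648
df = 3. Since 37.648 > 11.345, we reject H₀.

37.648; reject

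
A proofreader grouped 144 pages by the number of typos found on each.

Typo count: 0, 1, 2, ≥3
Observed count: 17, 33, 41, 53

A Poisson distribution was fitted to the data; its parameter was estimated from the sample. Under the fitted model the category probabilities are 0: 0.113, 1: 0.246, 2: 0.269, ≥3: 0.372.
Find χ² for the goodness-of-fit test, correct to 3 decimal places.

0.337

Expected counts E_i = n·p_i: 144×0.113 = 16.272, 144×0.246 = 35.424, 144×0.269 = 38.736, 144×0.372 = 53.568.
0: (17 − 16.272)²/16.272 = 0.529984/16.272 = 0.0326
1: (33 − 35.424)²/35.424 = 5.875776/35.424 = 0.1659
2: (41 − 38.736)²/38.736 = 5.125696/38.736 = 0.1323
≥3: (53 − 53.568)²/53.568 = 0.322624/53.568 = 0.0060
Sum = 0.337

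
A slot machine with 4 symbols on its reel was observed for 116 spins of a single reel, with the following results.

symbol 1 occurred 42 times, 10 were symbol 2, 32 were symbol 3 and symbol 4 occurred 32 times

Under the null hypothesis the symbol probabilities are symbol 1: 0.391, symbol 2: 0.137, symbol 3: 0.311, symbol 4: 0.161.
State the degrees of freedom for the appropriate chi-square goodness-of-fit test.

There are k = 4 categories and no parameters were estimated from the data, so df = 4 − 1 = 3.

3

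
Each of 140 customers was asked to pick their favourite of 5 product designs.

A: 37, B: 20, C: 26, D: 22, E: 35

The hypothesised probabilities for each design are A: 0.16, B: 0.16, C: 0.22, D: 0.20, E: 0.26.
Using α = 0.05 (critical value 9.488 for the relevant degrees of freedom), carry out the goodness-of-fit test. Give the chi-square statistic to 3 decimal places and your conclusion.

11.861; reject

Expected counts E_i = n·p_i: 140×0.16 = 22.4, 140×0.16 = 22.4, 140×0.22 = 30.8, 140×0.20 = 28, 140×0.26 = 36.4.
A: (37 − 22.4)²/22.4 = 213.16/22.4 = 9.5161
B: (20 − 22.4)²/22.4 = 5.76/22.4 = 0.2571
C: (26 − 30.8)²/30.8 = 23.04/30.8 = 0.7481
D: (22 − 28)²/28 = 36/28 = 1.2857
E: (35 − 36.4)²/36.4 = 1.96/36.4 = 0.0538
Sum = 11.861
df = 4. Since 11.861 > 9.488, we reject H₀.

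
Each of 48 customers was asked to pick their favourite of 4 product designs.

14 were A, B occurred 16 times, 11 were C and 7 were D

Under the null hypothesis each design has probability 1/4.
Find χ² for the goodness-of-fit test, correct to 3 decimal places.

Expected count for each of the 4 categories: 48/4 = 12.
A: (14 − 12)²/12 = 4/12 = 0.3333
B: (16 − 12)²/12 = 16/12 = 1.3333
C: (11 − 12)²/12 = 1/12 = 0.0833
D: (7 − 12)²/12 = 25/12 = 2.0833
Sum = 3.833

3.833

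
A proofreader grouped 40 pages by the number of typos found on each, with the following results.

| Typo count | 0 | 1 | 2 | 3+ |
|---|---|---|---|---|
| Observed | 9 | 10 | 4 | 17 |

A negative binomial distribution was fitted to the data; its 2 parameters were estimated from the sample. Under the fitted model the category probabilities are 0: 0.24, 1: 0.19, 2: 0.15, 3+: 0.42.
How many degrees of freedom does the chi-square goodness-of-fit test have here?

There are k = 4 categories and 2 parameters estimated from the data, so df = 4 − 1 − 2 = 1.

1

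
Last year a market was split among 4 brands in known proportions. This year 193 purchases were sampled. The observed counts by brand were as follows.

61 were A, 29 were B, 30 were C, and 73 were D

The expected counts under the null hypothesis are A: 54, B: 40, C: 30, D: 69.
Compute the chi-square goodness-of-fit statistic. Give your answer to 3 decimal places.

cat         O        E   (O−E)²/E
A          61       54     0.9074
B          29       40     3.0250
C          30       30     0.0000
D          73       69     0.2319
Sum = 4.164

4.164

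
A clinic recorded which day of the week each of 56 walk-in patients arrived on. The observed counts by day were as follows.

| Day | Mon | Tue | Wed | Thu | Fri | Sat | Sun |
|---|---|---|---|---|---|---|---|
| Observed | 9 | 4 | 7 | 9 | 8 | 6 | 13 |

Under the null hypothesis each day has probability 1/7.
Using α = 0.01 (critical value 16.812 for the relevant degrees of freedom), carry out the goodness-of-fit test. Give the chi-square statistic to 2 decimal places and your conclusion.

Expected count for each of the 7 categories: 56/7 = 8.
cat         O        E   (O−E)²/E
Mon         9        8      0.125
Tue         4        8      2.000
Wed         7        8      0.125
Thu         9        8      0.125
Fri         8        8      0.000
Sat         6        8      0.500
Sun        13        8      3.125
Sum = 6.00
df = 6. Since 6.00 < 16.812, we do not reject H₀.

6.00; do not reject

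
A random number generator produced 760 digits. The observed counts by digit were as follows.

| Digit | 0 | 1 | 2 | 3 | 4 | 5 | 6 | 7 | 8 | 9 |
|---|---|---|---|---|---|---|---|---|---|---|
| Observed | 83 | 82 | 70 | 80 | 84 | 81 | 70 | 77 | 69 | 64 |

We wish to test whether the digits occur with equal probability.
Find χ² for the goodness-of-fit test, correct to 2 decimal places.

Expected count for each of the 10 categories: 760/10 = 76.
χ² = (83−76)²/76 + (82−76)²/76 + (70−76)²/76 + (80−76)²/76 + (84−76)²/76 + (81−76)²/76 + (70−76)²/76 + (77−76)²/76 + (69−76)²/76 + (64−76)²/76
   = 0.645 + 0.474 + 0.474 + 0.211 + 0.842 + 0.329 + 0.474 + 0.013 + 0.645 + 1.895
Sum = 6.00

6.00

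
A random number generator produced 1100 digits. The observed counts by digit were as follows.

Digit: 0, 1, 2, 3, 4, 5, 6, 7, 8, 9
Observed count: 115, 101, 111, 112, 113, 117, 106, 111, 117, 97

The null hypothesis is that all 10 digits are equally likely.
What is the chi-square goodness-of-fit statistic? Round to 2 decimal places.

3.67

Expected count for each of the 10 categories: 1100/10 = 110.
0: (115 − 110)²/110 = 25/110 = 0.227
1: (101 − 110)²/110 = 81/110 = 0.736
2: (111 − 110)²/110 = 1/110 = 0.009
3: (112 − 110)²/110 = 4/110 = 0.036
4: (113 − 110)²/110 = 9/110 = 0.082
5: (117 − 110)²/110 = 49/110 = 0.445
6: (106 − 110)²/110 = 16/110 = 0.145
7: (111 − 110)²/110 = 1/110 = 0.009
8: (117 − 110)²/110 = 49/110 = 0.445
9: (97 − 110)²/110 = 169/110 = 1.536
Sum = 3.67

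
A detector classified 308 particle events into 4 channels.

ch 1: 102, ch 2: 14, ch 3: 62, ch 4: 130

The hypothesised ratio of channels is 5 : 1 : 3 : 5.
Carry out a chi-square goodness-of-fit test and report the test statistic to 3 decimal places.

7.370

Ratio total = 14. Expected counts: 308×5/14 = 110, 308×1/14 = 22, 308×3/14 = 66, 308×5/14 = 110.
cat         O        E   (O−E)²/E
ch 1      102      110     0.5818
ch 2       14       22     2.9091
ch 3       62       66     0.2424
ch 4      130      110     3.6364
Sum = 7.370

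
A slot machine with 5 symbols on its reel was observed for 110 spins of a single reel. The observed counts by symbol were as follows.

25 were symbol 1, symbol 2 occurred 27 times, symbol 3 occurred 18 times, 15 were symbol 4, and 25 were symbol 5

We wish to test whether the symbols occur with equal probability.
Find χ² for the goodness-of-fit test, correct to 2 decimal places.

Under H₀ each category has probability 1/5, so each expected count is 110/5 = 22.
symbol 1: (25 − 22)²/22 = 9/22 = 0.409
symbol 2: (27 − 22)²/22 = 25/22 = 1.136
symbol 3: (18 − 22)²/22 = 16/22 = 0.727
symbol 4: (15 − 22)²/22 = 49/22 = 2.227
symbol 5: (25 − 22)²/22 = 9/22 = 0.409
Sum = 4.91

4.91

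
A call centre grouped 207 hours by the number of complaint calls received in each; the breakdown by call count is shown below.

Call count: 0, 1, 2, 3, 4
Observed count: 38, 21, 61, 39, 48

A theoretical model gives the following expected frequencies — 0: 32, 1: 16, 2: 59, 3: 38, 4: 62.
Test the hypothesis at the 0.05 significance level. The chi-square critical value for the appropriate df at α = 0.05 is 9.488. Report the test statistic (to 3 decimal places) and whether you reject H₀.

0: (38 − 32)²/32 = 36/32 = 1.1250
1: (21 − 16)²/16 = 25/16 = 1.5625
2: (61 − 59)²/59 = 4/59 = 0.0678
3: (39 − 38)²/38 = 1/38 = 0.0263
4: (48 − 62)²/62 = 196/62 = 3.1613
Sum = 5.943
df = 4. Since 5.943 < 9.488, we do not reject H₀.

5.943; do not reject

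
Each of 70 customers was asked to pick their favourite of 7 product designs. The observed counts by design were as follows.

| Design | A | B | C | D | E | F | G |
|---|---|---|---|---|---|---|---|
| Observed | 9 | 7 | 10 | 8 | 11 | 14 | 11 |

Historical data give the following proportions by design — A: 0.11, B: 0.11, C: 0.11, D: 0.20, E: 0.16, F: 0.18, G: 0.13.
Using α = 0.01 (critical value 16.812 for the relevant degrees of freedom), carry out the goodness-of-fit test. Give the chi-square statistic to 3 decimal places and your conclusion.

4.097; do not reject

Expected counts E_i = n·p_i: 70×0.11 = 7.7, 70×0.11 = 7.7, 70×0.11 = 7.7, 70×0.20 = 14, 70×0.16 = 11.2, 70×0.18 = 12.6, 70×0.13 = 9.1.
χ² = (9−7.7)²/7.7 + (7−7.7)²/7.7 + (10−7.7)²/7.7 + (8−14)²/14 + (11−11.2)²/11.2 + (14−12.6)²/12.6 + (11−9.1)²/9.1
   = 0.2195 + 0.0636 + 0.6870 + 2.5714 + 0.0036 + 0.1556 + 0.3967
Sum = 4.097
df = 6. Since 4.097 < 16.812, we do not reject H₀.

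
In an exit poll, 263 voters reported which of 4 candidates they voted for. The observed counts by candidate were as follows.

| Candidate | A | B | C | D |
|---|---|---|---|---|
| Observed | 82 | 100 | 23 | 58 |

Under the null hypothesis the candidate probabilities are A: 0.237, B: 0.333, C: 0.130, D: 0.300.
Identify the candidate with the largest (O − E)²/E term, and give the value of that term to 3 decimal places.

Expected counts E_i = n·p_i: 263×0.237 = 62.331, 263×0.333 = 87.579, 263×0.130 = 34.19, 263×0.300 = 78.9.
cat         O        E   (O−E)²/E
A          82   62.331     6.2067
B         100   87.579     1.7616
C          23    34.19     3.6624
D          58     78.9     5.5362
The largest term is for A: 6.207.

A, 6.207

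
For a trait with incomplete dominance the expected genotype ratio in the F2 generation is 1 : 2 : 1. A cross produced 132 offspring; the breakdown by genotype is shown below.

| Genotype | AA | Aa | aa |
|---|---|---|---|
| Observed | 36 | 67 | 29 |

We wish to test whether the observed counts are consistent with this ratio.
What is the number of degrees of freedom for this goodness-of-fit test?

There are k = 3 categories and no parameters were estimated from the data, so df = 3 − 1 = 2.

2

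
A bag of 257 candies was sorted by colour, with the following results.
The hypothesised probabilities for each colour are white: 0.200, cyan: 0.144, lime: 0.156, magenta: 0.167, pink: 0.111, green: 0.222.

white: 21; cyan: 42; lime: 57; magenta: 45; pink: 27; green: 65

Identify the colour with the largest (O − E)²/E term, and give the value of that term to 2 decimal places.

Expected counts E_i = n·p_i: 257×0.200 = 51.4, 257×0.144 = 37.008, 257×0.156 = 40.092, 257×0.167 = 42.919, 257×0.111 = 28.527, 257×0.222 = 57.054.
χ² = (21−51.4)²/51.4 + (42−37.008)²/37.008 + (57−40.092)²/40.092 + (45−42.919)²/42.919 + (27−28.527)²/28.527 + (65−57.054)²/57.054
   = 17.980 + 0.673 + 7.131 + 0.101 + 0.082 + 1.107
The largest term is for white: 17.98.

white, 17.98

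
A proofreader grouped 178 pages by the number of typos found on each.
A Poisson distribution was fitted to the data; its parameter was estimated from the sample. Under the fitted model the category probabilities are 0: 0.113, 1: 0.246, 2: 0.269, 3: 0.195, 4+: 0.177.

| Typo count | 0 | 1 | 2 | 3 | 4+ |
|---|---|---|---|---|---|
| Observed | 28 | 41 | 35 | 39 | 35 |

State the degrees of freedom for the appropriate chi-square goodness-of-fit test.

3

There are k = 5 categories and 1 parameter estimated from the data, so df = 5 − 1 − 1 = 3.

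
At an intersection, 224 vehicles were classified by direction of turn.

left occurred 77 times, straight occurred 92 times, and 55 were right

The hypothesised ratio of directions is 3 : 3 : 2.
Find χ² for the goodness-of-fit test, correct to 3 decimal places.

1.363

Ratio total = 8. Expected counts: 224×3/8 = 84, 224×3/8 = 84, 224×2/8 = 56.
cat           O        E   (O−E)²/E
left         77       84     0.5833
straight     92       84     0.7619
right        55       56     0.0179
Sum = 1.363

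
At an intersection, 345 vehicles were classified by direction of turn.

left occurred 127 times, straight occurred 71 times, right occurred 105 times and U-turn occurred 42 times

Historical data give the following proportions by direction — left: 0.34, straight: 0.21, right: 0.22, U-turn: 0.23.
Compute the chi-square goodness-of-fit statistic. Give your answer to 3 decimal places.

Expected counts E_i = n·p_i: 345×0.34 = 117.3, 345×0.21 = 72.45, 345×0.22 = 75.9, 345×0.23 = 79.35.
left: (127 − 117.3)²/117.3 = 94.09/117.3 = 0.8021
straight: (71 − 72.45)²/72.45 = 2.1025/72.45 = 0.0290
right: (105 − 75.9)²/75.9 = 846.81/75.9 = 11.1569
U-turn: (42 − 79.35)²/79.35 = 1395.0225/79.35 = 17.5806
Sum = 29.569

29.569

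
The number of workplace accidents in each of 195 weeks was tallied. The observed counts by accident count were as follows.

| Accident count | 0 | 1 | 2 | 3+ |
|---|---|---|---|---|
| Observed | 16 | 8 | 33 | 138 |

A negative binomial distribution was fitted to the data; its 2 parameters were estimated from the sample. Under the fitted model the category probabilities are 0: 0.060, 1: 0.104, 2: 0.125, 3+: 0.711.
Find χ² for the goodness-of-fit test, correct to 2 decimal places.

Expected counts E_i = n·p_i: 195×0.060 = 11.7, 195×0.104 = 20.28, 195×0.125 = 24.375, 195×0.711 = 138.645.
0: (16 − 11.7)²/11.7 = 18.49/11.7 = 1.580
1: (8 − 20.28)²/20.28 = 150.7984/20.28 = 7.436
2: (33 − 24.375)²/24.375 = 74.390625/24.375 = 3.052
3+: (138 − 138.645)²/138.645 = 0.416025/138.645 = 0.003
Sum = 12.07

12.07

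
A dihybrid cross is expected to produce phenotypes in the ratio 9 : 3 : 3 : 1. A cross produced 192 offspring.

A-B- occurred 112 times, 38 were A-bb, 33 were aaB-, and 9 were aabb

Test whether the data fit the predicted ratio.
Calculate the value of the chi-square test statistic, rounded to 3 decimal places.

1.259

Ratio total = 16. Expected counts: 192×9/16 = 108, 192×3/16 = 36, 192×3/16 = 36, 192×1/16 = 12.
A-B-: (112 − 108)²/108 = 16/108 = 0.1481
A-bb: (38 − 36)²/36 = 4/36 = 0.1111
aaB-: (33 − 36)²/36 = 9/36 = 0.2500
aabb: (9 − 12)²/12 = 9/12 = 0.7500
Sum = 1.259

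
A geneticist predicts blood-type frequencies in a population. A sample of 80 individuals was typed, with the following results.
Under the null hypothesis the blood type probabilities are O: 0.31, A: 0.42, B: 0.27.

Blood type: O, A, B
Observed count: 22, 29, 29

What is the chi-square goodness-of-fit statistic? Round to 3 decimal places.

3.481

Expected counts E_i = n·p_i: 80×0.31 = 24.8, 80×0.42 = 33.6, 80×0.27 = 21.6.
χ² = (22−24.8)²/24.8 + (29−33.6)²/33.6 + (29−21.6)²/21.6
   = 0.3161 + 0.6298 + 2.5352
Sum = 3.481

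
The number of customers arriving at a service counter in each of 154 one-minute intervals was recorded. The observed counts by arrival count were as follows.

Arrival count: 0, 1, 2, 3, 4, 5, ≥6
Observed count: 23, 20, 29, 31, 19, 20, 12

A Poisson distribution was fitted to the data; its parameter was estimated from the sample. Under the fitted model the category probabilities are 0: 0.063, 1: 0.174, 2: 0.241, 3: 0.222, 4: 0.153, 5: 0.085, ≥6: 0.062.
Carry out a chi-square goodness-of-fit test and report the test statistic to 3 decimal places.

Expected counts E_i = n·p_i: 154×0.063 = 9.702, 154×0.174 = 26.796, 154×0.241 = 37.114, 154×0.222 = 34.188, 154×0.153 = 23.562, 154×0.085 = 13.09, 154×0.062 = 9.548.
χ² = (23−9.702)²/9.702 + (20−26.796)²/26.796 + (29−37.114)²/37.114 + (31−34.188)²/34.188 + (19−23.562)²/23.562 + (20−13.09)²/13.09 + (12−9.548)²/9.548
   = 18.2268 + 1.7236 + 1.7739 + 0.2973 + 0.8833 + 3.6477 + 0.6297
Sum = 27.182

27.182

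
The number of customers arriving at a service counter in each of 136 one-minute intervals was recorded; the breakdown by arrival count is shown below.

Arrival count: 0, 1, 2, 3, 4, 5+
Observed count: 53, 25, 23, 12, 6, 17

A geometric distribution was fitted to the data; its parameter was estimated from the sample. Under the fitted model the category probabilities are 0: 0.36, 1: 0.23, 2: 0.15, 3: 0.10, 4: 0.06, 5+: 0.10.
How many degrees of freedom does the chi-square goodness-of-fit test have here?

4

There are k = 6 categories and 1 parameter estimated from the data, so df = 6 − 1 − 1 = 4.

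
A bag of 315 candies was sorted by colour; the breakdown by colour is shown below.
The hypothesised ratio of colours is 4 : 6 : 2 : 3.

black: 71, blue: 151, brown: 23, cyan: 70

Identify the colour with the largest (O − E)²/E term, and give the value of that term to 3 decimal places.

Ratio total = 15. Expected counts: 315×4/15 = 84, 315×6/15 = 126, 315×2/15 = 42, 315×3/15 = 63.
cat         O        E   (O−E)²/E
black      71       84     2.0119
blue      151      126     4.9603
brown      23       42     8.5952
cyan       70       63     0.7778
The largest term is for brown: 8.595.

brown, 8.595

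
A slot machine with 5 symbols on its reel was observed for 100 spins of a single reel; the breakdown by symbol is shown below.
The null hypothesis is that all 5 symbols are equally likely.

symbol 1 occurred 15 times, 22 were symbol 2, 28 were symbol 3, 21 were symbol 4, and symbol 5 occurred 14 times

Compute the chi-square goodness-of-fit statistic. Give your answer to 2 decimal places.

Under H₀ each category has probability 1/5, so each expected count is 100/5 = 20.
cat           O        E   (O−E)²/E
symbol 1     15       20      1.250
symbol 2     22       20      0.200
symbol 3     28       20      3.200
symbol 4     21       20      0.050
symbol 5     14       20      1.800
Sum = 6.50

6.50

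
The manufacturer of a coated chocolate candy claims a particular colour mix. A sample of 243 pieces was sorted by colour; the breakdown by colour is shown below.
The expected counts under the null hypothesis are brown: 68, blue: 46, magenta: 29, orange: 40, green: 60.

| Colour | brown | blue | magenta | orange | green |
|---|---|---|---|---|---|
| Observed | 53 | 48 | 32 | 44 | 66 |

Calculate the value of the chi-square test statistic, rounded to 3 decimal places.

4.706

χ² = (53−68)²/68 + (48−46)²/46 + (32−29)²/29 + (44−40)²/40 + (66−60)²/60
   = 3.3088 + 0.0870 + 0.3103 + 0.4000 + 0.6000
Sum = 4.706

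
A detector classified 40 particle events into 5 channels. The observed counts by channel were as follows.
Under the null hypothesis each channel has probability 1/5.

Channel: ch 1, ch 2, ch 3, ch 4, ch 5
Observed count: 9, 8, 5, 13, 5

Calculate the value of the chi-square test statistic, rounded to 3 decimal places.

5.500

Under H₀ each category has probability 1/5, so each expected count is 40/5 = 8.
χ² = (9−8)²/8 + (8−8)²/8 + (5−8)²/8 + (13−8)²/8 + (5−8)²/8
   = 0.1250 + 0.0000 + 1.1250 + 3.1250 + 1.1250
Sum = 5.500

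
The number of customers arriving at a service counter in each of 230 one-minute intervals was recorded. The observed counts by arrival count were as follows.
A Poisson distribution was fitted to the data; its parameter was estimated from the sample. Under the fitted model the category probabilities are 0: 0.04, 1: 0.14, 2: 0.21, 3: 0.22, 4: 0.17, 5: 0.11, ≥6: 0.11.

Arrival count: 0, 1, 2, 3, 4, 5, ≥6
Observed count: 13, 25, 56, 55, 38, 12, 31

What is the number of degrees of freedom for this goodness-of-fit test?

5

There are k = 7 categories and 1 parameter estimated from the data, so df = 7 − 1 − 1 = 5.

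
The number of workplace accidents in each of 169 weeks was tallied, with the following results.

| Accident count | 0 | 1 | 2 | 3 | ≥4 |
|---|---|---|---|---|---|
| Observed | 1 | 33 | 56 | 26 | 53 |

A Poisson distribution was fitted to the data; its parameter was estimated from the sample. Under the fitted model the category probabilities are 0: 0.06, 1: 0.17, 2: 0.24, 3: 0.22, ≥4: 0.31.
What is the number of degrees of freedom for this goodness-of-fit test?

3

There are k = 5 categories and 1 parameter estimated from the data, so df = 5 − 1 − 1 = 3.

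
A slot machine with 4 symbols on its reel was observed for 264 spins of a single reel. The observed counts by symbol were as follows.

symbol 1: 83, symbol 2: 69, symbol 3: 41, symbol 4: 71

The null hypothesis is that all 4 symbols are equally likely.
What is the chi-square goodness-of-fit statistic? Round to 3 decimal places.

14.364

Expected count for each of the 4 categories: 264/4 = 66.
χ² = (83−66)²/66 + (69−66)²/66 + (41−66)²/66 + (71−66)²/66
   = 4.3788 + 0.1364 + 9.4697 + 0.3788
Sum = 14.364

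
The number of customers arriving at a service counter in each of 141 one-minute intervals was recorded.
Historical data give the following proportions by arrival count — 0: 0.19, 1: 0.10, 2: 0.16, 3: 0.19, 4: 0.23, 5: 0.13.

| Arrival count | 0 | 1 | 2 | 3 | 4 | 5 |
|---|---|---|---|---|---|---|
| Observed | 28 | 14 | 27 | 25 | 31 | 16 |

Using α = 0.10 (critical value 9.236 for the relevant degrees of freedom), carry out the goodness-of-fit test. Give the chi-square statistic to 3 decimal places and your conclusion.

1.408; do not reject

Expected counts E_i = n·p_i: 141×0.19 = 26.79, 141×0.10 = 14.1, 141×0.16 = 22.56, 141×0.19 = 26.79, 141×0.23 = 32.43, 141×0.13 = 18.33.
cat         O        E   (O−E)²/E
0          28    26.79     0.0547
1          14     14.1     0.0007
2          27    22.56     0.8738
3          25    26.79     0.1196
4          31    32.43     0.0631
5          16    18.33     0.2962
Sum = 1.408
df = 5. Since 1.408 < 9.236, we do not reject H₀.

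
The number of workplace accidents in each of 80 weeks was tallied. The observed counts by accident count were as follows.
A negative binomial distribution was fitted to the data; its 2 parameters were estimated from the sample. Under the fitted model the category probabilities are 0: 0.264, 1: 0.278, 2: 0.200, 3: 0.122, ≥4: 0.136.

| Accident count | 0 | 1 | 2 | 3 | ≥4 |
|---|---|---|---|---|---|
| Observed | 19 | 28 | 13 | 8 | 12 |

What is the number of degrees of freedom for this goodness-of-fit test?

There are k = 5 categories and 2 parameters estimated from the data, so df = 5 − 1 − 2 = 2.

2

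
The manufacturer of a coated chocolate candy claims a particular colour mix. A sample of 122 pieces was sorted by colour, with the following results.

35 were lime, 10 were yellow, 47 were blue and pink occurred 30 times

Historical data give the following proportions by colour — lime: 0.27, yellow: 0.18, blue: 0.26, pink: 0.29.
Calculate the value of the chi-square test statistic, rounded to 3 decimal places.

14.821

Expected counts E_i = n·p_i: 122×0.27 = 32.94, 122×0.18 = 21.96, 122×0.26 = 31.72, 122×0.29 = 35.38.
cat         O        E   (O−E)²/E
lime       35    32.94     0.1288
yellow     10    21.96     6.5137
blue       47    31.72     7.3606
pink       30    35.38     0.8181
Sum = 14.821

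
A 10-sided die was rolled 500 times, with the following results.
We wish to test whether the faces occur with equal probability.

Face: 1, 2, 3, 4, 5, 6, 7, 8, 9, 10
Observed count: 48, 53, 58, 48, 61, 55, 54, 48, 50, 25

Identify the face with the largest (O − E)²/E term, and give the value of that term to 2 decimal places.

10, 12.50

Expected count for each of the 10 categories: 500/10 = 50.
1: (48 − 50)²/50 = 4/50 = 0.080
2: (53 − 50)²/50 = 9/50 = 0.180
3: (58 − 50)²/50 = 64/50 = 1.280
4: (48 − 50)²/50 = 4/50 = 0.080
5: (61 − 50)²/50 = 121/50 = 2.420
6: (55 − 50)²/50 = 25/50 = 0.500
7: (54 − 50)²/50 = 16/50 = 0.320
8: (48 − 50)²/50 = 4/50 = 0.080
9: (50 − 50)²/50 = 0/50 = 0.000
10: (25 − 50)²/50 = 625/50 = 12.500
The largest term is for 10: 12.50.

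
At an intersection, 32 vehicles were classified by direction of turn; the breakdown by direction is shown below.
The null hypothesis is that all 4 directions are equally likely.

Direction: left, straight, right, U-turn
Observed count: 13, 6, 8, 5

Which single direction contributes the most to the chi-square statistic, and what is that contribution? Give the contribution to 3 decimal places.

Under H₀ each category has probability 1/4, so each expected count is 32/4 = 8.
χ² = (13−8)²/8 + (6−8)²/8 + (8−8)²/8 + (5−8)²/8
   = 3.1250 + 0.5000 + 0.0000 + 1.1250
The largest term is for left: 3.125.

left, 3.125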